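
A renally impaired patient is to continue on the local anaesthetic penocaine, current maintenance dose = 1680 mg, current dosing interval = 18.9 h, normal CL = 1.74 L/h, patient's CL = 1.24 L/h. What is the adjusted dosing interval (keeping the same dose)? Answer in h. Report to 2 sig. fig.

27 h

To keep the same average steady-state level, dosing rate must scale with clearance.
CL ratio = 1.24 / 1.74 = 0.7126
New interval (same dose) = 18.9 / 0.7126 = 26.52 h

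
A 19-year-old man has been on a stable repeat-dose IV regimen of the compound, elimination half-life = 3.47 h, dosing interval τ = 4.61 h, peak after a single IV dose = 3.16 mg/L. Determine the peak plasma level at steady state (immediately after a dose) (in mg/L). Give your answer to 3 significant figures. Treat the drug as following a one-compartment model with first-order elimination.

k = ln2 / t½ = 0.693147 / 3.47 = 0.1998 h⁻¹
e^(−kτ) = e^(−0.1998 × 4.61) = 0.3981
Accumulation ratio R = 1 / (1 − e^(−kτ)) = 1 / (1 − 0.3981) = 1.661
Steady-state peak = C₀ × R = 3.16 × 1.661 = 5.249 mg/L

5.25 mg/L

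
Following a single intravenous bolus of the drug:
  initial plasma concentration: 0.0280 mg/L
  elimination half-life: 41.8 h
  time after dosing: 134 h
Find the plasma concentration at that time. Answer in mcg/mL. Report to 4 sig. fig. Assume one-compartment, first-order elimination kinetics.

k = ln2 / t½ = 0.693147 / 41.8 = 0.01658 h⁻¹
C = C₀ · e^(−k·t) = 0.02800 × e^(−0.01658 × 134)
  = 0.02800 × 0.1084 = 0.003035 mg/L
(0.003035 mg/L = 0.003035 mcg/mL)

0.003035 mcg/mL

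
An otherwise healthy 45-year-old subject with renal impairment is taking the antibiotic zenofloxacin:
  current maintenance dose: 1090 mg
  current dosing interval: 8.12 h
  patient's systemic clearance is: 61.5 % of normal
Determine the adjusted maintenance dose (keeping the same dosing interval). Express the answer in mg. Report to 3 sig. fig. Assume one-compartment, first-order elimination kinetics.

To keep the same average steady-state level, dosing rate must scale with clearance.
CL ratio = 61.5 / 100 = 0.6150
New dose (same interval) = 1090 × 0.6150 = 670.4 mg

670 mg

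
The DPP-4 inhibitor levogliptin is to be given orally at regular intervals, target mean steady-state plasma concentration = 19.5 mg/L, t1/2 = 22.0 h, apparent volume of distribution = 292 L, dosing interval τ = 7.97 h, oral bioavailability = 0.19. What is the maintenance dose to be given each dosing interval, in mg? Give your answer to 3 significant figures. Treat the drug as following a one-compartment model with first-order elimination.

k = ln2 / t½ = 0.693147 / 22.0 = 0.03151 h⁻¹
CL = k × Vd = 0.03151 × 292 = 9.201 L/h
At steady state, F × (Dose/τ) = Css × CL.
Dose = Css × CL × τ / F = 19.5 × 9.201 × 7.97 / 0.19 = 7526 mg

7530 mg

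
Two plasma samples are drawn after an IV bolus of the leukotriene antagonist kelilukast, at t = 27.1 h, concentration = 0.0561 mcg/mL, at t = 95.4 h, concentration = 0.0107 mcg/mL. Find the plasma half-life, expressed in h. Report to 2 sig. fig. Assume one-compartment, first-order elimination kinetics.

29 h

k = ln(C₁/C₂) / (t₂ − t₁) = ln(0.0561/0.0107) / (95.4 − 27.1)
  = 1.657 / 68.30 = 0.02426 h⁻¹
t½ = ln2 / k = 0.693147 / 0.02426 = 28.57 h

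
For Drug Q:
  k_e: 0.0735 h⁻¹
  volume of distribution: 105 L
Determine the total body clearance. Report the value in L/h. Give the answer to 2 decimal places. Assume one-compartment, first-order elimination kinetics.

7.72 L/h

CL = k × Vd = 0.0735 × 105 = 7.718 L/h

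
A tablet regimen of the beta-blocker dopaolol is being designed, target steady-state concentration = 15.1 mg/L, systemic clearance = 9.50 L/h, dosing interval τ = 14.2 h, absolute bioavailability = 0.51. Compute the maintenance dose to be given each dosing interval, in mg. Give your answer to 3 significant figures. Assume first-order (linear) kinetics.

3990 mg

At steady state, F × (Dose/τ) = Css × CL.
Dose = Css × CL × τ / F = 15.1 × 9.500 × 14.2 / 0.51 = 3994 mg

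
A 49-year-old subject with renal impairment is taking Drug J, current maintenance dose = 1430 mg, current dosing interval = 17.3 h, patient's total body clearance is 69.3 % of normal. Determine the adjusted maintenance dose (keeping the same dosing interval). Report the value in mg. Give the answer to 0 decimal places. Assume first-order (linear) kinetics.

991 mg

To keep the same average steady-state level, dosing rate must scale with clearance.
CL ratio = 69.3 / 100 = 0.6930
New dose (same interval) = 1430 × 0.6930 = 991.0 mg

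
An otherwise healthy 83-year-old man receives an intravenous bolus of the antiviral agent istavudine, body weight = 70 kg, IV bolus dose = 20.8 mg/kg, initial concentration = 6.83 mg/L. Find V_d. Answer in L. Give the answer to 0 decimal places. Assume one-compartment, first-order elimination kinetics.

Dose = 20.8 × 70 = 1456 mg
Vd = Dose / C₀ = 1456 / 6.83 = 213.2 L

213 L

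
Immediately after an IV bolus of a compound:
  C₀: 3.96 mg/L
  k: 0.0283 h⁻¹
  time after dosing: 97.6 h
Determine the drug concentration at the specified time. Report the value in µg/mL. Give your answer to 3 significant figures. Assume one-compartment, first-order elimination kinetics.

C = C₀ · e^(−k·t) = 3.960 × e^(−0.02830 × 97.6)
  = 3.960 × 0.06316 = 0.2501 mg/L
(0.2501 mg/L = 0.2501 µg/mL)

0.250 µg/mL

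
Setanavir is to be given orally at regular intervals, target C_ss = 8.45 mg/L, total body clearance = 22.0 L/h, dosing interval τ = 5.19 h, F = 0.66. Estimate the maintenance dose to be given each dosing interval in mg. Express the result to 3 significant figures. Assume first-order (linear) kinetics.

1460 mg

At steady state, F × (Dose/τ) = Css × CL.
Dose = Css × CL × τ / F = 8.45 × 22.00 × 5.19 / 0.66 = 1462 mg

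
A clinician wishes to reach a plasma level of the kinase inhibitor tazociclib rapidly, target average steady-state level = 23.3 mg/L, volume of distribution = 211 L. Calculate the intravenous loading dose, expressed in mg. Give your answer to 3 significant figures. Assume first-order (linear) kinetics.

LD = Css × Vd = 23.3 × 211 = 4916 mg

4920 mg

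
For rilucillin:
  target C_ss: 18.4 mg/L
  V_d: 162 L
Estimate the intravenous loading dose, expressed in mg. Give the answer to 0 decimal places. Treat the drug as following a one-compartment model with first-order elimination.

LD = Css × Vd = 18.4 × 162 = 2981 mg

2981 mg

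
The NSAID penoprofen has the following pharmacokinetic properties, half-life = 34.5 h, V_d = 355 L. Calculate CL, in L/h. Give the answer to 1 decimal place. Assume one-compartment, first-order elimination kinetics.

7.1 L/h

k = ln2 / t½ = 0.693147 / 34.5 = 0.02009 h⁻¹
CL = k × Vd = 0.02009 × 355 = 7.132 L/h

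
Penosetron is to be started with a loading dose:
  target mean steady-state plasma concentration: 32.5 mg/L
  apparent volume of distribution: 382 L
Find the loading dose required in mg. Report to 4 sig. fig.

12420 mg

LD = Css × Vd = 32.5 × 382 = 12420 mg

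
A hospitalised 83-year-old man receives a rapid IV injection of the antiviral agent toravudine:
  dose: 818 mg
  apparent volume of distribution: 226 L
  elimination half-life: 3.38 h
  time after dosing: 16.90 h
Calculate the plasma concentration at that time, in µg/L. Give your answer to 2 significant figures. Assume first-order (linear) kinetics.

110 µg/L

C₀ = Dose / Vd = 818.0 / 226 = 3.619 mg/L
k = ln2 / t½ = 0.693147 / 3.38 = 0.2051 h⁻¹
t / t½ = 16.90 / 3.38 = 5 half-lives
C = C₀ × (1/2)^5 = 3.619 × 0.03125 = 0.1131 mg/L
Convert: 0.1131 mg/L × 1000 = 113.1 µg/L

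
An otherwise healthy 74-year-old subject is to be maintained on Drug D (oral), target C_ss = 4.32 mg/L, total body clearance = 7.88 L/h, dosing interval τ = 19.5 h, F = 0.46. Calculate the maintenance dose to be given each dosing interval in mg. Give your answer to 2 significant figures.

1400 mg

At steady state, F × (Dose/τ) = Css × CL.
Dose = Css × CL × τ / F = 4.32 × 7.880 × 19.5 / 0.46 = 1443 mg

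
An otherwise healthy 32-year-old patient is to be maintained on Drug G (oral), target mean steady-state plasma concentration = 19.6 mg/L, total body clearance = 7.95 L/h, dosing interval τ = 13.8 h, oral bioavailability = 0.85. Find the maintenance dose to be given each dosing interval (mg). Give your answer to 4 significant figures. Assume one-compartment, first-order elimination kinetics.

2530 mg

At steady state, F × (Dose/τ) = Css × CL.
Dose = Css × CL × τ / F = 19.6 × 7.950 × 13.8 / 0.85 = 2530 mg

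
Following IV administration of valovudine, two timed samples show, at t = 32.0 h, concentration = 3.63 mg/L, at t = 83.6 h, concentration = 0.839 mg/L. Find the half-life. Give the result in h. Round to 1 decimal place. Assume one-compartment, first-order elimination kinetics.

24.4 h

k = ln(C₁/C₂) / (t₂ − t₁) = ln(3.63/0.839) / (83.6 − 32.0)
  = 1.465 / 51.60 = 0.02839 h⁻¹
t½ = ln2 / k = 0.693147 / 0.02839 = 24.42 h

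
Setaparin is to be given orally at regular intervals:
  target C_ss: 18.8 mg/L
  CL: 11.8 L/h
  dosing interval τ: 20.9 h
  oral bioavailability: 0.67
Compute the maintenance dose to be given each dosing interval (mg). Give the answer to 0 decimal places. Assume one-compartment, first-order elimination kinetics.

At steady state, F × (Dose/τ) = Css × CL.
Dose = Css × CL × τ / F = 18.8 × 11.80 × 20.9 / 0.67 = 6920 mg

6920 mg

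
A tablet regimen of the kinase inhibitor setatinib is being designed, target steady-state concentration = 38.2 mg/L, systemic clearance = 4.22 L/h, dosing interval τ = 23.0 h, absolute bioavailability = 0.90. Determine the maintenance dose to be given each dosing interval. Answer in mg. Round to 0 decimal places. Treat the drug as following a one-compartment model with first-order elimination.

At steady state, F × (Dose/τ) = Css × CL.
Dose = Css × CL × τ / F = 38.2 × 4.220 × 23.0 / 0.90 = 4120 mg

4120 mg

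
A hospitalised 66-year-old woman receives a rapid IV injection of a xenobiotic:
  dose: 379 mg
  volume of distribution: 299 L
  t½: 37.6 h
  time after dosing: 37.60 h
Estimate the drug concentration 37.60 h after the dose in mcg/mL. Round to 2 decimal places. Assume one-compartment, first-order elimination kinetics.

0.63 mcg/mL

C₀ = Dose / Vd = 379.0 / 299 = 1.268 mg/L
k = ln2 / t½ = 0.693147 / 37.6 = 0.01843 h⁻¹
t / t½ = 37.60 / 37.6 = 1 half-lives
C = C₀ × (1/2)^1 = 1.268 × 0.5000 = 0.6340 mg/L
(0.6340 mg/L = 0.6340 mcg/mL)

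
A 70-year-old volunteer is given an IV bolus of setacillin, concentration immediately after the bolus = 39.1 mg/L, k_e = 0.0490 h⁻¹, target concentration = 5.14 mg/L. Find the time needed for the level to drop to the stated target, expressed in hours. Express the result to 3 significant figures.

t = ln(C₀ / C) / k = ln(39.10 / 5.14) / 0.04900
  = ln(7.607) / 0.04900 = 2.029 / 0.04900 = 41.41 h

41.4 h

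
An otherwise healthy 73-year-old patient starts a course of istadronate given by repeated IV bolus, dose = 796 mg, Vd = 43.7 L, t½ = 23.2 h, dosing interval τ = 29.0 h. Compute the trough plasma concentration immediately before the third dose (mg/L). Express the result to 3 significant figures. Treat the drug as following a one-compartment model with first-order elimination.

10.9 mg/L

C₀ per dose = Dose / Vd = 796 / 43.7 = 18.22 mg/L
k = ln2 / t½ = 0.693147 / 23.2 = 0.02988 h⁻¹
Fraction remaining after one interval: r = e^(−kτ) = e^(−0.02988 × 29.0) = 0.4204
Before dose 3, 2 doses have been given (aged 1τ, 2τ).
C_trough = C₀ × (r + r²) = 18.22 × (0.4204 + 0.1767) = 10.88 mg/L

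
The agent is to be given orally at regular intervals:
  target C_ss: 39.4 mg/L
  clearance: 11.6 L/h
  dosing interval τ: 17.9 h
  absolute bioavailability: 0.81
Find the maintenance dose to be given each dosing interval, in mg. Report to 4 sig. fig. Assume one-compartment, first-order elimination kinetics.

10100 mg

At steady state, F × (Dose/τ) = Css × CL.
Dose = Css × CL × τ / F = 39.4 × 11.60 × 17.9 / 0.81 = 10100 mg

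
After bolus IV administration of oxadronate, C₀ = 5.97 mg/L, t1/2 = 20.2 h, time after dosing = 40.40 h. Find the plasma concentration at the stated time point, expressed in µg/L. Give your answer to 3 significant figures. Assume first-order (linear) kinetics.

k = ln2 / t½ = 0.693147 / 20.2 = 0.03431 h⁻¹
t / t½ = 40.40 / 20.2 = 2 half-lives
C = C₀ × (1/2)^2 = 5.970 × 0.2500 = 1.493 mg/L
Convert: 1.493 mg/L × 1000 = 1493 µg/L

1490 µg/L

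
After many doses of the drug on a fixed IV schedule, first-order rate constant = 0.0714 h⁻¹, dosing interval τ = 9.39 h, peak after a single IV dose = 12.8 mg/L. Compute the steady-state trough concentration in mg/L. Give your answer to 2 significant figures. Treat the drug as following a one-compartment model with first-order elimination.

e^(−kτ) = e^(−0.07140 × 9.39) = 0.5115
Accumulation ratio R = 1 / (1 − e^(−kτ)) = 1 / (1 − 0.5115) = 2.047
Steady-state trough = C₀ × R × e^(−kτ) = 12.8 × 2.047 × 0.5115 = 13.40 mg/L

13 mg/L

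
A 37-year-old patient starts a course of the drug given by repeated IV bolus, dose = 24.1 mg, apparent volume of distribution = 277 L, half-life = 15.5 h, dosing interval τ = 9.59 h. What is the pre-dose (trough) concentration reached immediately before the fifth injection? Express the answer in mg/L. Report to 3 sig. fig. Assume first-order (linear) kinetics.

C₀ per dose = Dose / Vd = 24.1 / 277 = 0.08700 mg/L
k = ln2 / t½ = 0.693147 / 15.5 = 0.04472 h⁻¹
Fraction remaining after one interval: r = e^(−kτ) = e^(−0.04472 × 9.59) = 0.6512
Before dose 5, 4 doses have been given (aged 1τ, 2τ, 3τ, 4τ).
C_trough = C₀ × (r + r² + … + r^4) = C₀ × r(1−r^4)/(1−r)
        = 0.08700 × 0.6512 × (1 − 0.1798) / (1 − 0.6512) = 0.1332 mg/L

0.133 mg/L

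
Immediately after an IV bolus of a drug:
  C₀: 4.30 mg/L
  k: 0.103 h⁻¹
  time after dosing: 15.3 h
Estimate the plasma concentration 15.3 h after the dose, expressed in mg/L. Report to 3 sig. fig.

C = C₀ · e^(−k·t) = 4.300 × e^(−0.1030 × 15.3)
  = 4.300 × 0.2068 = 0.8892 mg/L

0.889 mg/L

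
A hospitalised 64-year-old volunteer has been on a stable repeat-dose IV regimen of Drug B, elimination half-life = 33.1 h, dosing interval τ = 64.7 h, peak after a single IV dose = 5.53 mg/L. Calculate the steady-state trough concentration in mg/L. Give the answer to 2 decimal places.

k = ln2 / t½ = 0.693147 / 33.1 = 0.02094 h⁻¹
e^(−kτ) = e^(−0.02094 × 64.7) = 0.2580
Accumulation ratio R = 1 / (1 − e^(−kτ)) = 1 / (1 − 0.2580) = 1.348
Steady-state trough = C₀ × R × e^(−kτ) = 5.53 × 1.348 × 0.2580 = 1.923 mg/L

1.92 mg/L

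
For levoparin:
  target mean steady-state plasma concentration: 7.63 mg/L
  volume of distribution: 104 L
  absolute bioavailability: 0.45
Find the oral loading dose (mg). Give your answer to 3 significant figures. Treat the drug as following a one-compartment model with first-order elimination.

1760 mg

LD = Css × Vd / F = 7.63 × 104 / 0.45 = 1763 mg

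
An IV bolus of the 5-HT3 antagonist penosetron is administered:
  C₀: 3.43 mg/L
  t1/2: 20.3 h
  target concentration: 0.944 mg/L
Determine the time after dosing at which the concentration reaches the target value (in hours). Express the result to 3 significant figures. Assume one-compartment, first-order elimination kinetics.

k = ln2 / t½ = 0.693147 / 20.3 = 0.03415 h⁻¹
t = ln(C₀ / C) / k = ln(3.430 / 0.944) / 0.03415
  = ln(3.633) / 0.03415 = 1.290 / 0.03415 = 37.77 h

37.8 h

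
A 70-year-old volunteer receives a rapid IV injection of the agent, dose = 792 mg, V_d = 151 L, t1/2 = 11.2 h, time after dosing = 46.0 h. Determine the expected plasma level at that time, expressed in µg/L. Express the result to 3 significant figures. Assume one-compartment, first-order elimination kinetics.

304 µg/L

C₀ = Dose / Vd = 792.0 / 151 = 5.245 mg/L
k = ln2 / t½ = 0.693147 / 11.2 = 0.06189 h⁻¹
C = C₀ · e^(−k·t) = 5.245 × e^(−0.06189 × 46.0)
  = 5.245 × 0.05802 = 0.3043 mg/L
Convert: 0.3043 mg/L × 1000 = 304.3 µg/L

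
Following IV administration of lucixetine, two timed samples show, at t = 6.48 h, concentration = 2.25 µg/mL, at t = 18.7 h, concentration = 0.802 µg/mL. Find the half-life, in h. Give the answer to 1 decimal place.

8.2 h

k = ln(C₁/C₂) / (t₂ − t₁) = ln(2.25/0.802) / (18.7 − 6.48)
  = 1.032 / 12.22 = 0.08445 h⁻¹
t½ = ln2 / k = 0.693147 / 0.08445 = 8.208 h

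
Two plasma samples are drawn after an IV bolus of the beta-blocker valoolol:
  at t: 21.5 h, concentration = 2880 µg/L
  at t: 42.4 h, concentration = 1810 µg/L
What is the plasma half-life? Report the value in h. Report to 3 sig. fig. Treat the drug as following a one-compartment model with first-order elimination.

31.2 h

k = ln(C₁/C₂) / (t₂ − t₁) = ln(2880/1810) / (42.4 − 21.5)
  = 0.4645 / 20.90 = 0.02222 h⁻¹
t½ = ln2 / k = 0.693147 / 0.02222 = 31.19 h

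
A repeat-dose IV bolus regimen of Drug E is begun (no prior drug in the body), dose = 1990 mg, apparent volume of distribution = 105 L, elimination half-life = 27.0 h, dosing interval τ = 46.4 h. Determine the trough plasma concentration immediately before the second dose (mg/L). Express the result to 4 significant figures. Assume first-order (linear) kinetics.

5.759 mg/L

C₀ per dose = Dose / Vd = 1990 / 105 = 18.95 mg/L
k = ln2 / t½ = 0.693147 / 27.0 = 0.02567 h⁻¹
Fraction remaining after one interval: r = e^(−kτ) = e^(−0.02567 × 46.4) = 0.3039
Before dose 2, 1 dose has been given (aged 1τ).
C_trough = C₀ × r = 18.95 × 0.3039 = 5.759 mg/L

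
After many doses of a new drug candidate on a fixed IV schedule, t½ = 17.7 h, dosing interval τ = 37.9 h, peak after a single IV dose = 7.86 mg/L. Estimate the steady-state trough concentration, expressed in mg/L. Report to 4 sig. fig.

k = ln2 / t½ = 0.693147 / 17.7 = 0.03916 h⁻¹
e^(−kτ) = e^(−0.03916 × 37.9) = 0.2267
Accumulation ratio R = 1 / (1 − e^(−kτ)) = 1 / (1 − 0.2267) = 1.293
Steady-state trough = C₀ × R × e^(−kτ) = 7.86 × 1.293 × 0.2267 = 2.304 mg/L

2.304 mg/L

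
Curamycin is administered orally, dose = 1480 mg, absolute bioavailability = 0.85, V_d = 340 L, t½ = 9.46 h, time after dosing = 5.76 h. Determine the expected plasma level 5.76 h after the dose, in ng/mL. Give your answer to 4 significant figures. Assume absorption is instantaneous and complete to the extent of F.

Amount reaching circulation = F × Dose = 0.85 × 1480 = 1258 mg
C₀ = F·Dose / Vd = 1258 / 340 = 3.700 mg/L
k = ln2 / t½ = 0.693147 / 9.46 = 0.07327 h⁻¹
C = C₀ · e^(−k·t) = 3.700 × e^(−0.07327 × 5.76)
  = 3.700 × 0.6557 = 2.426 mg/L
Convert: 2.426 mg/L × 1000 = 2426 ng/mL

2426 ng/mL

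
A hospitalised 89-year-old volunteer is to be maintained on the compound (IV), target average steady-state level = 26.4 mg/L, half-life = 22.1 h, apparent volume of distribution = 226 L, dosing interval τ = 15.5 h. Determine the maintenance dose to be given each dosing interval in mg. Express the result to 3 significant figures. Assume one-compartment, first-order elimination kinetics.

2900 mg

k = ln2 / t½ = 0.693147 / 22.1 = 0.03136 h⁻¹
CL = k × Vd = 0.03136 × 226 = 7.087 L/h
At steady state, Dose/τ = Css × CL.
Dose = Css × CL × τ = 26.4 × 7.087 × 15.5 = 2900 mg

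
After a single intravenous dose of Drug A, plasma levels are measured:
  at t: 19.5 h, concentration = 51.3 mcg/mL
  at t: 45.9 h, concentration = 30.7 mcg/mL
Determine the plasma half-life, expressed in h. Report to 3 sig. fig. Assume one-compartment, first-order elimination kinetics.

35.6 h

k = ln(C₁/C₂) / (t₂ − t₁) = ln(51.3/30.7) / (45.9 − 19.5)
  = 0.5134 / 26.40 = 0.01945 h⁻¹
t½ = ln2 / k = 0.693147 / 0.01945 = 35.64 h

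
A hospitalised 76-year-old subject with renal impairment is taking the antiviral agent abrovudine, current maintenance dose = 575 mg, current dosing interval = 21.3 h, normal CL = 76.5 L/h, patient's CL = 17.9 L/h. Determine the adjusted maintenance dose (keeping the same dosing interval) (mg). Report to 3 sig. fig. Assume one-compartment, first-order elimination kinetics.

135 mg

To keep the same average steady-state level, dosing rate must scale with clearance.
CL ratio = 17.9 / 76.5 = 0.2340
New dose (same interval) = 575 × 0.2340 = 134.6 mg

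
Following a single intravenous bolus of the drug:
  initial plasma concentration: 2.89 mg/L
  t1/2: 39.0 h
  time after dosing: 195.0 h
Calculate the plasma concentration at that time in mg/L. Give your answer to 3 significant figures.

k = ln2 / t½ = 0.693147 / 39.0 = 0.01777 h⁻¹
t / t½ = 195.0 / 39.0 = 5 half-lives
C = C₀ × (1/2)^5 = 2.890 × 0.03125 = 0.09031 mg/L

0.0903 mg/L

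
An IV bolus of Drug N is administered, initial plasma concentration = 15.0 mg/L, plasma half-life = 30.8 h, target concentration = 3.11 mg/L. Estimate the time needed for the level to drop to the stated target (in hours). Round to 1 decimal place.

k = ln2 / t½ = 0.693147 / 30.8 = 0.02250 h⁻¹
t = ln(C₀ / C) / k = ln(15.00 / 3.11) / 0.02250
  = ln(4.823) / 0.02250 = 1.573 / 0.02250 = 69.91 h

69.9 h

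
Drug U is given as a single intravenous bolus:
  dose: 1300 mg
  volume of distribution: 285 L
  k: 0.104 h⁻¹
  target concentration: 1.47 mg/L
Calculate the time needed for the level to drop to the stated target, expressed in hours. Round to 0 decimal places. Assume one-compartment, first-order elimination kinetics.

C₀ = Dose / Vd = 1300 / 285 = 4.561 mg/L
t = ln(C₀ / C) / k = ln(4.561 / 1.47) / 0.1040
  = ln(3.103) / 0.1040 = 1.132 / 0.1040 = 10.88 h

11 h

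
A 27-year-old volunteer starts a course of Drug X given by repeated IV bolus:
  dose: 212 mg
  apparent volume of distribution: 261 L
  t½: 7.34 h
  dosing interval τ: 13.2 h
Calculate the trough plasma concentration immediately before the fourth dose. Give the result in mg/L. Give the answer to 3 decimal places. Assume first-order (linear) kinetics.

0.320 mg/L

C₀ per dose = Dose / Vd = 212 / 261 = 0.8123 mg/L
k = ln2 / t½ = 0.693147 / 7.34 = 0.09443 h⁻¹
Fraction remaining after one interval: r = e^(−kτ) = e^(−0.09443 × 13.2) = 0.2875
Before dose 4, 3 doses have been given (aged 1τ, 2τ, 3τ).
C_trough = C₀ × (r + r² + … + r^3) = C₀ × r(1−r^3)/(1−r)
        = 0.8123 × 0.2875 × (1 − 0.02376) / (1 − 0.2875) = 0.3200 mg/L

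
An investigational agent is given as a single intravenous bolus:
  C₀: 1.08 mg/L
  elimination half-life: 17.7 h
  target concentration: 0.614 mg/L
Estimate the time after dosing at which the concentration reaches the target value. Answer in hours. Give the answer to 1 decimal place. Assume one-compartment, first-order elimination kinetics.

14.4 h

k = ln2 / t½ = 0.693147 / 17.7 = 0.03916 h⁻¹
t = ln(C₀ / C) / k = ln(1.080 / 0.614) / 0.03916
  = ln(1.759) / 0.03916 = 0.5647 / 0.03916 = 14.42 h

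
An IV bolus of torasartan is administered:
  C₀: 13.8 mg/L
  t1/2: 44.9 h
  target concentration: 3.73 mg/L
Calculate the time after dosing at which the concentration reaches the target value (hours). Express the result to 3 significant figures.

84.7 h

k = ln2 / t½ = 0.693147 / 44.9 = 0.01544 h⁻¹
t = ln(C₀ / C) / k = ln(13.80 / 3.73) / 0.01544
  = ln(3.700) / 0.01544 = 1.308 / 0.01544 = 84.72 h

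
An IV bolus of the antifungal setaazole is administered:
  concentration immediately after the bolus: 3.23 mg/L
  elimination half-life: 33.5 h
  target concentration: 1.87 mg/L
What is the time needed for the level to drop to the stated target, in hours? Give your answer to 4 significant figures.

k = ln2 / t½ = 0.693147 / 33.5 = 0.02069 h⁻¹
t = ln(C₀ / C) / k = ln(3.230 / 1.87) / 0.02069
  = ln(1.727) / 0.02069 = 0.5464 / 0.02069 = 26.41 h

26.41 h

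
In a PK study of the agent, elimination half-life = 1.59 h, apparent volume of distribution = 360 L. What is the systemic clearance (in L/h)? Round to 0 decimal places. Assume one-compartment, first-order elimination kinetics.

k = ln2 / t½ = 0.693147 / 1.59 = 0.4359 h⁻¹
CL = k × Vd = 0.4359 × 360 = 156.9 L/h

157 L/h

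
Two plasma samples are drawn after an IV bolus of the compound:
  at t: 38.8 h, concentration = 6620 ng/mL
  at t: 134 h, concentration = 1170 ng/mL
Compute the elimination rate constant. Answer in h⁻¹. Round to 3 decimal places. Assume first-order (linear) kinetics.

0.018 h⁻¹

k = ln(C₁/C₂) / (t₂ − t₁) = ln(6620/1170) / (134 − 38.8)
  = 1.733 / 95.20 = 0.01820 h⁻¹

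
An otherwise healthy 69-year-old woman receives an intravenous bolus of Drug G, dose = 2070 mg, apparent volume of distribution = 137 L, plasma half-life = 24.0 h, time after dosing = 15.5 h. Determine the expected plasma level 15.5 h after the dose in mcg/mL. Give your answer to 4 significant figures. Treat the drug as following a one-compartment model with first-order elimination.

C₀ = Dose / Vd = 2070 / 137 = 15.11 mg/L
k = ln2 / t½ = 0.693147 / 24.0 = 0.02888 h⁻¹
C = C₀ · e^(−k·t) = 15.11 × e^(−0.02888 × 15.5)
  = 15.11 × 0.6391 = 9.657 mg/L
(9.657 mg/L = 9.657 mcg/mL)

9.657 mcg/mL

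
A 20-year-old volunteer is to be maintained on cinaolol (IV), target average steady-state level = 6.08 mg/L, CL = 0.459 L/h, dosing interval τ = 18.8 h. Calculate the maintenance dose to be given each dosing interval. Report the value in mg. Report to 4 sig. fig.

At steady state, Dose/τ = Css × CL.
Dose = Css × CL × τ = 6.08 × 0.4590 × 18.8 = 52.47 mg

52.47 mg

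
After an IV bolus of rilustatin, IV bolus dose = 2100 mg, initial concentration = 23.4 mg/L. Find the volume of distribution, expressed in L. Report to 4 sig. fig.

Vd = Dose / C₀ = 2100 / 23.4 = 89.74 L

89.74 L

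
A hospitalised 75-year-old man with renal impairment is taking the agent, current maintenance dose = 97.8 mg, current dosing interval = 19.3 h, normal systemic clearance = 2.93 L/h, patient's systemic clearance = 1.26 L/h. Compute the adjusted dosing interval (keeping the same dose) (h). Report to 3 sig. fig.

To keep the same average steady-state level, dosing rate must scale with clearance.
CL ratio = 1.26 / 2.93 = 0.4300
New interval (same dose) = 19.3 / 0.4300 = 44.88 h

44.9 h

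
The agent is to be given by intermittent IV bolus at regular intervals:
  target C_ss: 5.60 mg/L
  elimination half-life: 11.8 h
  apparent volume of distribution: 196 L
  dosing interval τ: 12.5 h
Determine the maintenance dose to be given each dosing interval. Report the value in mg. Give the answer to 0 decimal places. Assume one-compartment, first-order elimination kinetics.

k = ln2 / t½ = 0.693147 / 11.8 = 0.05874 h⁻¹
CL = k × Vd = 0.05874 × 196 = 11.51 L/h
At steady state, Dose/τ = Css × CL.
Dose = Css × CL × τ = 5.60 × 11.51 × 12.5 = 805.7 mg

806 mg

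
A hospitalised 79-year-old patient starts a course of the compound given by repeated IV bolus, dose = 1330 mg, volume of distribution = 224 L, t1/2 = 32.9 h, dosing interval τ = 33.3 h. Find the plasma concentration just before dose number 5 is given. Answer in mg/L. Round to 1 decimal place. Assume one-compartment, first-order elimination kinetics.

5.5 mg/L

C₀ per dose = Dose / Vd = 1330 / 224 = 5.938 mg/L
k = ln2 / t½ = 0.693147 / 32.9 = 0.02107 h⁻¹
Fraction remaining after one interval: r = e^(−kτ) = e^(−0.02107 × 33.3) = 0.4958
Before dose 5, 4 doses have been given (aged 1τ, 2τ, 3τ, 4τ).
C_trough = C₀ × (r + r² + … + r^4) = C₀ × r(1−r^4)/(1−r)
        = 5.938 × 0.4958 × (1 − 0.06043) / (1 − 0.4958) = 5.486 mg/L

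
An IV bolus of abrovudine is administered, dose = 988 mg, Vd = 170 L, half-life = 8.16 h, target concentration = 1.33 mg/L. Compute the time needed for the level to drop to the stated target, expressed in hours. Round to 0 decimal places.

C₀ = Dose / Vd = 988.0 / 170 = 5.812 mg/L
k = ln2 / t½ = 0.693147 / 8.16 = 0.08494 h⁻¹
t = ln(C₀ / C) / k = ln(5.812 / 1.33) / 0.08494
  = ln(4.370) / 0.08494 = 1.475 / 0.08494 = 17.37 h

17 h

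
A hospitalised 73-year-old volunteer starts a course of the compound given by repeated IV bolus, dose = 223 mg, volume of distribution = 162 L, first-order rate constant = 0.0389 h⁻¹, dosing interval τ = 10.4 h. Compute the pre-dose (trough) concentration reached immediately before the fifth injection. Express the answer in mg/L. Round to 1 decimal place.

C₀ per dose = Dose / Vd = 223 / 162 = 1.377 mg/L
Fraction remaining after one interval: r = e^(−kτ) = e^(−0.03890 × 10.4) = 0.6673
Before dose 5, 4 doses have been given (aged 1τ, 2τ, 3τ, 4τ).
C_trough = C₀ × (r + r² + … + r^4) = C₀ × r(1−r^4)/(1−r)
        = 1.377 × 0.6673 × (1 − 0.1983) / (1 − 0.6673) = 2.214 mg/L

2.2 mg/L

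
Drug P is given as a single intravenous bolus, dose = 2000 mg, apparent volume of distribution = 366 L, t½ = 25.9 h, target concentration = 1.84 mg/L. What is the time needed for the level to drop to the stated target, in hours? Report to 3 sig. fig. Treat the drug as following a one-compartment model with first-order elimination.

40.7 h

C₀ = Dose / Vd = 2000 / 366 = 5.464 mg/L
k = ln2 / t½ = 0.693147 / 25.9 = 0.02676 h⁻¹
t = ln(C₀ / C) / k = ln(5.464 / 1.84) / 0.02676
  = ln(2.970) / 0.02676 = 1.089 / 0.02676 = 40.70 h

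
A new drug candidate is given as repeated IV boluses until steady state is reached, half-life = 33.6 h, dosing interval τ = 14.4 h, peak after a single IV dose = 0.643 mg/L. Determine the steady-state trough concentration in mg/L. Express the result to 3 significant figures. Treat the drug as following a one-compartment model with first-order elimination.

k = ln2 / t½ = 0.693147 / 33.6 = 0.02063 h⁻¹
e^(−kτ) = e^(−0.02063 × 14.4) = 0.7430
Accumulation ratio R = 1 / (1 − e^(−kτ)) = 1 / (1 − 0.7430) = 3.891
Steady-state trough = C₀ × R × e^(−kτ) = 0.643 × 3.891 × 0.7430 = 1.859 mg/L

1.86 mg/L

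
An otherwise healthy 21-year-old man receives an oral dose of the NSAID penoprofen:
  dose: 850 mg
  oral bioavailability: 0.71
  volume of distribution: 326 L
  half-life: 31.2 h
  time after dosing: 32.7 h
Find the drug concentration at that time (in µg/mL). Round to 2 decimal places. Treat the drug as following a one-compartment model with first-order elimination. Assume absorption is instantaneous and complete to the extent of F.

Amount reaching circulation = F × Dose = 0.71 × 850.0 = 603.5 mg
C₀ = F·Dose / Vd = 603.5 / 326 = 1.851 mg/L
k = ln2 / t½ = 0.693147 / 31.2 = 0.02222 h⁻¹
C = C₀ · e^(−k·t) = 1.851 × e^(−0.02222 × 32.7)
  = 1.851 × 0.4836 = 0.8951 mg/L
(0.8951 mg/L = 0.8951 µg/mL)

0.90 µg/mL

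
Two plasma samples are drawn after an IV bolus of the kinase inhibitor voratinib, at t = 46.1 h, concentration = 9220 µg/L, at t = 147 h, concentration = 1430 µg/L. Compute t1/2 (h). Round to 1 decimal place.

37.5 h

k = ln(C₁/C₂) / (t₂ − t₁) = ln(9220/1430) / (147 − 46.1)
  = 1.864 / 100.9 = 0.01847 h⁻¹
t½ = ln2 / k = 0.693147 / 0.01847 = 37.53 h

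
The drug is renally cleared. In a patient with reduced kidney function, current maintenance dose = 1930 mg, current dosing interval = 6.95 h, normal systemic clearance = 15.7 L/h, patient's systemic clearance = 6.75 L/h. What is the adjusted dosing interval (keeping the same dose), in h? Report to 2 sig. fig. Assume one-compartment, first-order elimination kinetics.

To keep the same average steady-state level, dosing rate must scale with clearance.
CL ratio = 6.75 / 15.7 = 0.4299
New interval (same dose) = 6.95 / 0.4299 = 16.17 h

16 h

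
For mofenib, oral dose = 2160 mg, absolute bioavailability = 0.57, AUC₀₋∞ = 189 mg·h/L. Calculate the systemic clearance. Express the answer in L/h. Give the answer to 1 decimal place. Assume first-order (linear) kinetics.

CL = F·Dose / AUC = 0.57 × 2160 / 189 = 6.514 L/h

6.5 L/h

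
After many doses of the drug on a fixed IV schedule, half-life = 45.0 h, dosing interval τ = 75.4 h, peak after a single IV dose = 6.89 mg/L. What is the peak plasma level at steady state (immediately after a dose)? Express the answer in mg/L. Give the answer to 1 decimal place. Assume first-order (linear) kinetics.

10.0 mg/L

k = ln2 / t½ = 0.693147 / 45.0 = 0.01540 h⁻¹
e^(−kτ) = e^(−0.01540 × 75.4) = 0.3131
Accumulation ratio R = 1 / (1 − e^(−kτ)) = 1 / (1 − 0.3131) = 1.456
Steady-state peak = C₀ × R = 6.89 × 1.456 = 10.03 mg/L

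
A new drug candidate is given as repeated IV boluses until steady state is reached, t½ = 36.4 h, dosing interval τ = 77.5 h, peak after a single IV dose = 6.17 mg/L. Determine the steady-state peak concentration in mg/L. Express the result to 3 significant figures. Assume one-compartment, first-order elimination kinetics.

8.00 mg/L

k = ln2 / t½ = 0.693147 / 36.4 = 0.01904 h⁻¹
e^(−kτ) = e^(−0.01904 × 77.5) = 0.2286
Accumulation ratio R = 1 / (1 − e^(−kτ)) = 1 / (1 − 0.2286) = 1.296
Steady-state peak = C₀ × R = 6.17 × 1.296 = 7.996 mg/L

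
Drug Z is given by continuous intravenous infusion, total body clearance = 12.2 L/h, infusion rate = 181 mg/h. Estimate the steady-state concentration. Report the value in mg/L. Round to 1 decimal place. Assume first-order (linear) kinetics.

14.8 mg/L

At steady state Css = R₀ / CL = 181 / 12.20 = 14.84 mg/L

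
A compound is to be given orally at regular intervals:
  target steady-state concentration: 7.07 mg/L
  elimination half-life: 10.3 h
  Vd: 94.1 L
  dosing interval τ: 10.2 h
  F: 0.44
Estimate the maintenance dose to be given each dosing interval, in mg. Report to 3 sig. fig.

1040 mg

k = ln2 / t½ = 0.693147 / 10.3 = 0.06730 h⁻¹
CL = k × Vd = 0.06730 × 94.1 = 6.333 L/h
At steady state, F × (Dose/τ) = Css × CL.
Dose = Css × CL × τ / F = 7.07 × 6.333 × 10.2 / 0.44 = 1038 mg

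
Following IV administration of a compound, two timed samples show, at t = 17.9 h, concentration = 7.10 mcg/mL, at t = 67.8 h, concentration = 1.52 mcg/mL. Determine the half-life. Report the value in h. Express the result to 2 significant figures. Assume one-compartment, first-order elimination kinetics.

k = ln(C₁/C₂) / (t₂ − t₁) = ln(7.10/1.52) / (67.8 − 17.9)
  = 1.541 / 49.90 = 0.03088 h⁻¹
t½ = ln2 / k = 0.693147 / 0.03088 = 22.45 h

22 h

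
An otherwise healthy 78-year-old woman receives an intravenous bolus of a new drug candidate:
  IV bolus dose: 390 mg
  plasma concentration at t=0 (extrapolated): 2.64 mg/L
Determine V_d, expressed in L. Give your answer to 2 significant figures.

Vd = Dose / C₀ = 390.0 / 2.64 = 147.7 L

150 L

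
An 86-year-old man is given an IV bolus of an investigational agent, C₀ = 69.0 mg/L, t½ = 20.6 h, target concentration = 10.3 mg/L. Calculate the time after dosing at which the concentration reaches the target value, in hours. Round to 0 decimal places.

57 h

k = ln2 / t½ = 0.693147 / 20.6 = 0.03365 h⁻¹
t = ln(C₀ / C) / k = ln(69.00 / 10.3) / 0.03365
  = ln(6.699) / 0.03365 = 1.902 / 0.03365 = 56.52 h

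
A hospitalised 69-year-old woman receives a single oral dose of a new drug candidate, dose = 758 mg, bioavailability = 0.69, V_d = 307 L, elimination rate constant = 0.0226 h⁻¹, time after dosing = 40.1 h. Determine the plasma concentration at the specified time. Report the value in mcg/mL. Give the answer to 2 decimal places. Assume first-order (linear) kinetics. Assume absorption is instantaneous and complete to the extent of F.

Amount reaching circulation = F × Dose = 0.69 × 758.0 = 523.0 mg
C₀ = F·Dose / Vd = 523.0 / 307 = 1.704 mg/L
C = C₀ · e^(−k·t) = 1.704 × e^(−0.02260 × 40.1)
  = 1.704 × 0.4040 = 0.6884 mg/L
(0.6884 mg/L = 0.6884 mcg/mL)

0.69 mcg/mL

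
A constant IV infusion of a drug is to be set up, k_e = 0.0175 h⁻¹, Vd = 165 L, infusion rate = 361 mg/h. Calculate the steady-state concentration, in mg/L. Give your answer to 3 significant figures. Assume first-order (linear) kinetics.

125 mg/L

CL = k × Vd = 0.01750 × 165 = 2.888 L/h
At steady state Css = R₀ / CL = 361 / 2.888 = 125.0 mg/L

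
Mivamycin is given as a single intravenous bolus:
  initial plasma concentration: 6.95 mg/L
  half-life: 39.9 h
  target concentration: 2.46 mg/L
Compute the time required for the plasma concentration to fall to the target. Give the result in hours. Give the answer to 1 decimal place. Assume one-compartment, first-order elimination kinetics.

k = ln2 / t½ = 0.693147 / 39.9 = 0.01737 h⁻¹
t = ln(C₀ / C) / k = ln(6.950 / 2.46) / 0.01737
  = ln(2.825) / 0.01737 = 1.039 / 0.01737 = 59.82 h

59.8 h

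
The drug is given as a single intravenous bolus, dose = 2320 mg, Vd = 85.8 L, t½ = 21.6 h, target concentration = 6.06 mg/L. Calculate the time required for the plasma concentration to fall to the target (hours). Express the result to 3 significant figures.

46.6 h

C₀ = Dose / Vd = 2320 / 85.8 = 27.04 mg/L
k = ln2 / t½ = 0.693147 / 21.6 = 0.03209 h⁻¹
t = ln(C₀ / C) / k = ln(27.04 / 6.06) / 0.03209
  = ln(4.462) / 0.03209 = 1.496 / 0.03209 = 46.62 h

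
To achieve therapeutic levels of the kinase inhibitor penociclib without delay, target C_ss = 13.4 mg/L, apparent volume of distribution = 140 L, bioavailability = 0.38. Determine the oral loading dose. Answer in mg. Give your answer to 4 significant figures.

4937 mg

LD = Css × Vd / F = 13.4 × 140 / 0.38 = 4937 mg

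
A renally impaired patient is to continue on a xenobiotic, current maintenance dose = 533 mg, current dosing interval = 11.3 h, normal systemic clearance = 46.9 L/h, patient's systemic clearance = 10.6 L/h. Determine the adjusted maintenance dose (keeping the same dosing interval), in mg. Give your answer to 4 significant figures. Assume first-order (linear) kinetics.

120.5 mg

To keep the same average steady-state level, dosing rate must scale with clearance.
CL ratio = 10.6 / 46.9 = 0.2260
New dose (same interval) = 533 × 0.2260 = 120.5 mg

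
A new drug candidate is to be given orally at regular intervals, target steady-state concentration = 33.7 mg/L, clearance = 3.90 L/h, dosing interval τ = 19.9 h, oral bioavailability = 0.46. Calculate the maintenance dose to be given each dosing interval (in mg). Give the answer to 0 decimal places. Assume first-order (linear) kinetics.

5686 mg

At steady state, F × (Dose/τ) = Css × CL.
Dose = Css × CL × τ / F = 33.7 × 3.900 × 19.9 / 0.46 = 5686 mg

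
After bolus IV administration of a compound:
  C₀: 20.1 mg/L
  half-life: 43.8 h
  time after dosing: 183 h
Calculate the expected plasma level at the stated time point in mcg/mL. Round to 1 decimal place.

k = ln2 / t½ = 0.693147 / 43.8 = 0.01583 h⁻¹
C = C₀ · e^(−k·t) = 20.10 × e^(−0.01583 × 183)
  = 20.10 × 0.05519 = 1.109 mg/L
(1.109 mg/L = 1.109 mcg/mL)

1.1 mcg/mL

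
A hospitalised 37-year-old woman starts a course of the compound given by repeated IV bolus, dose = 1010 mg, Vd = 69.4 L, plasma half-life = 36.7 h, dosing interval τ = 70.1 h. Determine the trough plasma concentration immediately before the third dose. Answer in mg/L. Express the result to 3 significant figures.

C₀ per dose = Dose / Vd = 1010 / 69.4 = 14.55 mg/L
k = ln2 / t½ = 0.693147 / 36.7 = 0.01889 h⁻¹
Fraction remaining after one interval: r = e^(−kτ) = e^(−0.01889 × 70.1) = 0.2660
Before dose 3, 2 doses have been given (aged 1τ, 2τ).
C_trough = C₀ × (r + r²) = 14.55 × (0.2660 + 0.07076) = 4.900 mg/L

4.90 mg/L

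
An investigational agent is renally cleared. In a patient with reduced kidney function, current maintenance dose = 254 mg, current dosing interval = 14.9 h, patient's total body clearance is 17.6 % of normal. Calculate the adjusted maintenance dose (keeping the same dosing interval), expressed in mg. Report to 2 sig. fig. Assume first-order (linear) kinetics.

45 mg

To keep the same average steady-state level, dosing rate must scale with clearance.
CL ratio = 17.6 / 100 = 0.1760
New dose (same interval) = 254 × 0.1760 = 44.70 mg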